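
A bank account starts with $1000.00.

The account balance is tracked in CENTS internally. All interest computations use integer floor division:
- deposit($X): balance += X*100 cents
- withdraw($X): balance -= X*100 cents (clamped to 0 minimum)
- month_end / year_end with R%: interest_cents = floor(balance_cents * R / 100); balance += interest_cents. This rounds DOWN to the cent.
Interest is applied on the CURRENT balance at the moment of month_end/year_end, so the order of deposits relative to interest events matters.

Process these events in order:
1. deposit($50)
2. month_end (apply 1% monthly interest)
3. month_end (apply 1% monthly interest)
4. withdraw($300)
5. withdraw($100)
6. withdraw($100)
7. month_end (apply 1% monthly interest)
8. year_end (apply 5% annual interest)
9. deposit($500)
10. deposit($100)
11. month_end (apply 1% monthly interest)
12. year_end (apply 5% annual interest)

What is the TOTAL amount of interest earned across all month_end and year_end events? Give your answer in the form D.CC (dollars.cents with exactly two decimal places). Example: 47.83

Answer: 128.58

Derivation:
After 1 (deposit($50)): balance=$1050.00 total_interest=$0.00
After 2 (month_end (apply 1% monthly interest)): balance=$1060.50 total_interest=$10.50
After 3 (month_end (apply 1% monthly interest)): balance=$1071.10 total_interest=$21.10
After 4 (withdraw($300)): balance=$771.10 total_interest=$21.10
After 5 (withdraw($100)): balance=$671.10 total_interest=$21.10
After 6 (withdraw($100)): balance=$571.10 total_interest=$21.10
After 7 (month_end (apply 1% monthly interest)): balance=$576.81 total_interest=$26.81
After 8 (year_end (apply 5% annual interest)): balance=$605.65 total_interest=$55.65
After 9 (deposit($500)): balance=$1105.65 total_interest=$55.65
After 10 (deposit($100)): balance=$1205.65 total_interest=$55.65
After 11 (month_end (apply 1% monthly interest)): balance=$1217.70 total_interest=$67.70
After 12 (year_end (apply 5% annual interest)): balance=$1278.58 total_interest=$128.58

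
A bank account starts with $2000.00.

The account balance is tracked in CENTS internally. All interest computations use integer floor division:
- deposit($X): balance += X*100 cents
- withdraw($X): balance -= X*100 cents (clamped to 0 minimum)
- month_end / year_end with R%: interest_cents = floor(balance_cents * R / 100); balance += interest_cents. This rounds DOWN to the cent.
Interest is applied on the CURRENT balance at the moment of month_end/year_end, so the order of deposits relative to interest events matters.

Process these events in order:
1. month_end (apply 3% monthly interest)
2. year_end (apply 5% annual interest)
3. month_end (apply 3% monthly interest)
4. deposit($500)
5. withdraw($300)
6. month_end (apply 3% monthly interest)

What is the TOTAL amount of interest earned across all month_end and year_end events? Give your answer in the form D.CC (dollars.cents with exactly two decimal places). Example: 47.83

After 1 (month_end (apply 3% monthly interest)): balance=$2060.00 total_interest=$60.00
After 2 (year_end (apply 5% annual interest)): balance=$2163.00 total_interest=$163.00
After 3 (month_end (apply 3% monthly interest)): balance=$2227.89 total_interest=$227.89
After 4 (deposit($500)): balance=$2727.89 total_interest=$227.89
After 5 (withdraw($300)): balance=$2427.89 total_interest=$227.89
After 6 (month_end (apply 3% monthly interest)): balance=$2500.72 total_interest=$300.72

Answer: 300.72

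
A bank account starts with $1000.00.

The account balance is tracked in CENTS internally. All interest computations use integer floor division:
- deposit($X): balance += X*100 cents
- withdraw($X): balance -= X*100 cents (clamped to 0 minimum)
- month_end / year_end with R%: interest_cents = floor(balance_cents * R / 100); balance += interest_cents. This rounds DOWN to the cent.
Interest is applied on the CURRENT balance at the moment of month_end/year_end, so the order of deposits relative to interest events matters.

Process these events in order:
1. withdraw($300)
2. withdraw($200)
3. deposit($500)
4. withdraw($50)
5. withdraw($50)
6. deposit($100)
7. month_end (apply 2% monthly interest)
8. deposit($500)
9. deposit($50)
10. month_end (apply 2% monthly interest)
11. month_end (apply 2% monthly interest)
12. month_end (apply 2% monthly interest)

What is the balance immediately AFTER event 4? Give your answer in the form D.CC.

Answer: 950.00

Derivation:
After 1 (withdraw($300)): balance=$700.00 total_interest=$0.00
After 2 (withdraw($200)): balance=$500.00 total_interest=$0.00
After 3 (deposit($500)): balance=$1000.00 total_interest=$0.00
After 4 (withdraw($50)): balance=$950.00 total_interest=$0.00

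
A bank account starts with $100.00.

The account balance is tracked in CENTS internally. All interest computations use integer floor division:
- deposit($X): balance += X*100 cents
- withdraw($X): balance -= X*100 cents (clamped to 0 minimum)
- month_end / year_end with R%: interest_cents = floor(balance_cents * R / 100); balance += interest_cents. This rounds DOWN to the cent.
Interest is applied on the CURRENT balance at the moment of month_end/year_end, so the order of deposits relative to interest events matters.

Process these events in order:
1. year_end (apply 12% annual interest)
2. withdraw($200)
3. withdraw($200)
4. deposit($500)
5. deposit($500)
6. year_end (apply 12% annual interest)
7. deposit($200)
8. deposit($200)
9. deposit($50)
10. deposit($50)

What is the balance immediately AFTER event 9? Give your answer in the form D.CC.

After 1 (year_end (apply 12% annual interest)): balance=$112.00 total_interest=$12.00
After 2 (withdraw($200)): balance=$0.00 total_interest=$12.00
After 3 (withdraw($200)): balance=$0.00 total_interest=$12.00
After 4 (deposit($500)): balance=$500.00 total_interest=$12.00
After 5 (deposit($500)): balance=$1000.00 total_interest=$12.00
After 6 (year_end (apply 12% annual interest)): balance=$1120.00 total_interest=$132.00
After 7 (deposit($200)): balance=$1320.00 total_interest=$132.00
After 8 (deposit($200)): balance=$1520.00 total_interest=$132.00
After 9 (deposit($50)): balance=$1570.00 total_interest=$132.00

Answer: 1570.00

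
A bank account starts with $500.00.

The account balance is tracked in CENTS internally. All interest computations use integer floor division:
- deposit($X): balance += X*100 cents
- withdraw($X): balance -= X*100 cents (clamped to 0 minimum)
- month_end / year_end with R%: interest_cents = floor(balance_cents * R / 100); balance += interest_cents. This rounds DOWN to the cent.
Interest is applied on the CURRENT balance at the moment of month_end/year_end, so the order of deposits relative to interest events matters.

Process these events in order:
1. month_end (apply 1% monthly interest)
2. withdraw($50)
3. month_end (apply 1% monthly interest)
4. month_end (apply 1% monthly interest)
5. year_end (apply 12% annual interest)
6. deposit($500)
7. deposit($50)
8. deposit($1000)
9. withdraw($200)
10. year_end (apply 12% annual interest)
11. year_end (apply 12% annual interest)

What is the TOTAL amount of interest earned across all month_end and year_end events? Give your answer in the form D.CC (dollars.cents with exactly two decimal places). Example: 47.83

Answer: 545.50

Derivation:
After 1 (month_end (apply 1% monthly interest)): balance=$505.00 total_interest=$5.00
After 2 (withdraw($50)): balance=$455.00 total_interest=$5.00
After 3 (month_end (apply 1% monthly interest)): balance=$459.55 total_interest=$9.55
After 4 (month_end (apply 1% monthly interest)): balance=$464.14 total_interest=$14.14
After 5 (year_end (apply 12% annual interest)): balance=$519.83 total_interest=$69.83
After 6 (deposit($500)): balance=$1019.83 total_interest=$69.83
After 7 (deposit($50)): balance=$1069.83 total_interest=$69.83
After 8 (deposit($1000)): balance=$2069.83 total_interest=$69.83
After 9 (withdraw($200)): balance=$1869.83 total_interest=$69.83
After 10 (year_end (apply 12% annual interest)): balance=$2094.20 total_interest=$294.20
After 11 (year_end (apply 12% annual interest)): balance=$2345.50 total_interest=$545.50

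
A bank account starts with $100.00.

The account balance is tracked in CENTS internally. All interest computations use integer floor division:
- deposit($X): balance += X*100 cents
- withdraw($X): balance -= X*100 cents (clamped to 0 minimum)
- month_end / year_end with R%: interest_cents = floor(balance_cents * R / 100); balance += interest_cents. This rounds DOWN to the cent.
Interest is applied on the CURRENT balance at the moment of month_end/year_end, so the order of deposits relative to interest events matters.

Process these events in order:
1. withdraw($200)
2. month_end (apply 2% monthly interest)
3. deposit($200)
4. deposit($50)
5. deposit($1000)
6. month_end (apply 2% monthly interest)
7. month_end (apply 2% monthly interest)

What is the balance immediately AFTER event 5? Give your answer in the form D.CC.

After 1 (withdraw($200)): balance=$0.00 total_interest=$0.00
After 2 (month_end (apply 2% monthly interest)): balance=$0.00 total_interest=$0.00
After 3 (deposit($200)): balance=$200.00 total_interest=$0.00
After 4 (deposit($50)): balance=$250.00 total_interest=$0.00
After 5 (deposit($1000)): balance=$1250.00 total_interest=$0.00

Answer: 1250.00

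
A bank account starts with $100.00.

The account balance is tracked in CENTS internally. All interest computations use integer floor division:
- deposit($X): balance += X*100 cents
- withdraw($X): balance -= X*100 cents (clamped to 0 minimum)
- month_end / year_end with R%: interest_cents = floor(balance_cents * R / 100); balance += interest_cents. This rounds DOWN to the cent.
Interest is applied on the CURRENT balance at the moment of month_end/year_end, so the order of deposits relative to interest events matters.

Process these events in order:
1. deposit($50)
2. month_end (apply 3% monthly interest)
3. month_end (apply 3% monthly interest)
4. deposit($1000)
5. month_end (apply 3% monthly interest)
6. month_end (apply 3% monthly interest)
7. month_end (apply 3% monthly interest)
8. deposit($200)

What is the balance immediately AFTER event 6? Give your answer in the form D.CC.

Answer: 1229.71

Derivation:
After 1 (deposit($50)): balance=$150.00 total_interest=$0.00
After 2 (month_end (apply 3% monthly interest)): balance=$154.50 total_interest=$4.50
After 3 (month_end (apply 3% monthly interest)): balance=$159.13 total_interest=$9.13
After 4 (deposit($1000)): balance=$1159.13 total_interest=$9.13
After 5 (month_end (apply 3% monthly interest)): balance=$1193.90 total_interest=$43.90
After 6 (month_end (apply 3% monthly interest)): balance=$1229.71 total_interest=$79.71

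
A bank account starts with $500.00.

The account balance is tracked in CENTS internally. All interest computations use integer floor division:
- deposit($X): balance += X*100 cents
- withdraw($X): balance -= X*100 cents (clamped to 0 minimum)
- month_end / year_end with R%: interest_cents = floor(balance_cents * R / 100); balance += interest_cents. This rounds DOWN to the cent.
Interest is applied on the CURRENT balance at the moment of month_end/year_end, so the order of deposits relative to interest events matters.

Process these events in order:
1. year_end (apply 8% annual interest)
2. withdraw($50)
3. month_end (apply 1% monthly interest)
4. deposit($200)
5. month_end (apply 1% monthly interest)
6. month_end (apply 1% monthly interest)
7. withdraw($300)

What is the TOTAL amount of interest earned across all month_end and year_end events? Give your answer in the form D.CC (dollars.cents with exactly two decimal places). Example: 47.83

After 1 (year_end (apply 8% annual interest)): balance=$540.00 total_interest=$40.00
After 2 (withdraw($50)): balance=$490.00 total_interest=$40.00
After 3 (month_end (apply 1% monthly interest)): balance=$494.90 total_interest=$44.90
After 4 (deposit($200)): balance=$694.90 total_interest=$44.90
After 5 (month_end (apply 1% monthly interest)): balance=$701.84 total_interest=$51.84
After 6 (month_end (apply 1% monthly interest)): balance=$708.85 total_interest=$58.85
After 7 (withdraw($300)): balance=$408.85 total_interest=$58.85

Answer: 58.85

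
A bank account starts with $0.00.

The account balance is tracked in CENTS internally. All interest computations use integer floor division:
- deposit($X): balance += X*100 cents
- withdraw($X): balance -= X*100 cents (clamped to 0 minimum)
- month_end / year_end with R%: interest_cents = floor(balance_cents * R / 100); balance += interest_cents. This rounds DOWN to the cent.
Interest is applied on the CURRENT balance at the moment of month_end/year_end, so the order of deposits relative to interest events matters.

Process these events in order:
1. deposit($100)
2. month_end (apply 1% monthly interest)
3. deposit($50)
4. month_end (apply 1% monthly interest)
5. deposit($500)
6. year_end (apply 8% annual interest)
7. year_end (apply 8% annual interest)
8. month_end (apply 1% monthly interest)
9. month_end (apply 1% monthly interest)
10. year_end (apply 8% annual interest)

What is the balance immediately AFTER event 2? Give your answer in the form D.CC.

After 1 (deposit($100)): balance=$100.00 total_interest=$0.00
After 2 (month_end (apply 1% monthly interest)): balance=$101.00 total_interest=$1.00

Answer: 101.00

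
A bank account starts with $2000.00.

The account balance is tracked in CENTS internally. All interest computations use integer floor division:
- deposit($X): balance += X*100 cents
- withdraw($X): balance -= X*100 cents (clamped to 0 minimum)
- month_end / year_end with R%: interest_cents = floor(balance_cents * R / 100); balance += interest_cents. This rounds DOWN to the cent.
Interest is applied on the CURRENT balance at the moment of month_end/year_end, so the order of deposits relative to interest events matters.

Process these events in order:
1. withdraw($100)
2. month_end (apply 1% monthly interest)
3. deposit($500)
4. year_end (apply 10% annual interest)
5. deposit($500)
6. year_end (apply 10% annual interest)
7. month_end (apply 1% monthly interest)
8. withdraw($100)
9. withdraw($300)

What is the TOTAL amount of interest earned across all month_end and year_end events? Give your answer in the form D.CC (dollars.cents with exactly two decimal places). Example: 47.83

After 1 (withdraw($100)): balance=$1900.00 total_interest=$0.00
After 2 (month_end (apply 1% monthly interest)): balance=$1919.00 total_interest=$19.00
After 3 (deposit($500)): balance=$2419.00 total_interest=$19.00
After 4 (year_end (apply 10% annual interest)): balance=$2660.90 total_interest=$260.90
After 5 (deposit($500)): balance=$3160.90 total_interest=$260.90
After 6 (year_end (apply 10% annual interest)): balance=$3476.99 total_interest=$576.99
After 7 (month_end (apply 1% monthly interest)): balance=$3511.75 total_interest=$611.75
After 8 (withdraw($100)): balance=$3411.75 total_interest=$611.75
After 9 (withdraw($300)): balance=$3111.75 total_interest=$611.75

Answer: 611.75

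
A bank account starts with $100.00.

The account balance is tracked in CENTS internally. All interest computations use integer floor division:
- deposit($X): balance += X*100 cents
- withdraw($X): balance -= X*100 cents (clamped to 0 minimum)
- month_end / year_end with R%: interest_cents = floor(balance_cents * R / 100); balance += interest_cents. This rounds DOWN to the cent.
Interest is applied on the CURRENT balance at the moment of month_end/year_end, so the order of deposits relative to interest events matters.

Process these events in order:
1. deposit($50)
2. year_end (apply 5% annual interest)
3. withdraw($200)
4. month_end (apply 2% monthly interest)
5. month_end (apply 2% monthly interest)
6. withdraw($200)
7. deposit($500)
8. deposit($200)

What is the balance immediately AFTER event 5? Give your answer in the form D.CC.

Answer: 0.00

Derivation:
After 1 (deposit($50)): balance=$150.00 total_interest=$0.00
After 2 (year_end (apply 5% annual interest)): balance=$157.50 total_interest=$7.50
After 3 (withdraw($200)): balance=$0.00 total_interest=$7.50
After 4 (month_end (apply 2% monthly interest)): balance=$0.00 total_interest=$7.50
After 5 (month_end (apply 2% monthly interest)): balance=$0.00 total_interest=$7.50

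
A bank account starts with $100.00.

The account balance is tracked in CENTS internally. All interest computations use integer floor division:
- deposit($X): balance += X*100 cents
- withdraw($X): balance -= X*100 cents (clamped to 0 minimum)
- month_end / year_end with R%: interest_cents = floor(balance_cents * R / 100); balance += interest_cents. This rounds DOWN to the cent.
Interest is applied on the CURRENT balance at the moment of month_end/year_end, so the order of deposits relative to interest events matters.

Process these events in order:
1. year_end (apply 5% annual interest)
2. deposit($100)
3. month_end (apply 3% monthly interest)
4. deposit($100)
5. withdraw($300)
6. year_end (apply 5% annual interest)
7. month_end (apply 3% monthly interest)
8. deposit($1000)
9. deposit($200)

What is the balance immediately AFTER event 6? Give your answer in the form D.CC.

After 1 (year_end (apply 5% annual interest)): balance=$105.00 total_interest=$5.00
After 2 (deposit($100)): balance=$205.00 total_interest=$5.00
After 3 (month_end (apply 3% monthly interest)): balance=$211.15 total_interest=$11.15
After 4 (deposit($100)): balance=$311.15 total_interest=$11.15
After 5 (withdraw($300)): balance=$11.15 total_interest=$11.15
After 6 (year_end (apply 5% annual interest)): balance=$11.70 total_interest=$11.70

Answer: 11.70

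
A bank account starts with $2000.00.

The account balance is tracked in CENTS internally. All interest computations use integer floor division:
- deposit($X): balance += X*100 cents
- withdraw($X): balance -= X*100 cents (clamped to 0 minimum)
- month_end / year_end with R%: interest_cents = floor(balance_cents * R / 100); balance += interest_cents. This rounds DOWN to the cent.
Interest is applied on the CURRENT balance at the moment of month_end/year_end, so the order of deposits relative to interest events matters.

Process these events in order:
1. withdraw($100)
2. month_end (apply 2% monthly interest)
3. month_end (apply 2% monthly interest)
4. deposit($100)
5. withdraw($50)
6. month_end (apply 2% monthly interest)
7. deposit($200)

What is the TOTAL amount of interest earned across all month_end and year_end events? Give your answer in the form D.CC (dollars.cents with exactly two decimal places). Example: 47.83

After 1 (withdraw($100)): balance=$1900.00 total_interest=$0.00
After 2 (month_end (apply 2% monthly interest)): balance=$1938.00 total_interest=$38.00
After 3 (month_end (apply 2% monthly interest)): balance=$1976.76 total_interest=$76.76
After 4 (deposit($100)): balance=$2076.76 total_interest=$76.76
After 5 (withdraw($50)): balance=$2026.76 total_interest=$76.76
After 6 (month_end (apply 2% monthly interest)): balance=$2067.29 total_interest=$117.29
After 7 (deposit($200)): balance=$2267.29 total_interest=$117.29

Answer: 117.29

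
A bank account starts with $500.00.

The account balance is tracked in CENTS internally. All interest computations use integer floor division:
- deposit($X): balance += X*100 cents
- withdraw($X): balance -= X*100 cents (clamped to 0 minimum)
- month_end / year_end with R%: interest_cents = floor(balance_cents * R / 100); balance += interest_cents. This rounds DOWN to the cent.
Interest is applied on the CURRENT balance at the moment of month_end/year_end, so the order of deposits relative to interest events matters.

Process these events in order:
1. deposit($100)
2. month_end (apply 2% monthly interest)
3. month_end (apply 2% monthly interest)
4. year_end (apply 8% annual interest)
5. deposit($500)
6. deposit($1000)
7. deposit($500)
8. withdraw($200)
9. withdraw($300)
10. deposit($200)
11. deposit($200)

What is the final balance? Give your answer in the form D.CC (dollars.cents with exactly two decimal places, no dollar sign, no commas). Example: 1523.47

Answer: 2574.17

Derivation:
After 1 (deposit($100)): balance=$600.00 total_interest=$0.00
After 2 (month_end (apply 2% monthly interest)): balance=$612.00 total_interest=$12.00
After 3 (month_end (apply 2% monthly interest)): balance=$624.24 total_interest=$24.24
After 4 (year_end (apply 8% annual interest)): balance=$674.17 total_interest=$74.17
After 5 (deposit($500)): balance=$1174.17 total_interest=$74.17
After 6 (deposit($1000)): balance=$2174.17 total_interest=$74.17
After 7 (deposit($500)): balance=$2674.17 total_interest=$74.17
After 8 (withdraw($200)): balance=$2474.17 total_interest=$74.17
After 9 (withdraw($300)): balance=$2174.17 total_interest=$74.17
After 10 (deposit($200)): balance=$2374.17 total_interest=$74.17
After 11 (deposit($200)): balance=$2574.17 total_interest=$74.17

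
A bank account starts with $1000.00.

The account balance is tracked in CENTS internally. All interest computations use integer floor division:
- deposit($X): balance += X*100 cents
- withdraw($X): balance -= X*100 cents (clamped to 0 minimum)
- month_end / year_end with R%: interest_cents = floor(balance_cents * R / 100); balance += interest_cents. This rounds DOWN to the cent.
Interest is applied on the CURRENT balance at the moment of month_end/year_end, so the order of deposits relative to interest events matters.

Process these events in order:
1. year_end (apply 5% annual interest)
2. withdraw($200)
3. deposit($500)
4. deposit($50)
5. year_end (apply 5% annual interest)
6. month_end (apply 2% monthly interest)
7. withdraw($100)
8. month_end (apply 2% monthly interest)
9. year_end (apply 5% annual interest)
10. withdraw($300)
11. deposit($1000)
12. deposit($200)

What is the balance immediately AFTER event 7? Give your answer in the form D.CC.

Answer: 1399.40

Derivation:
After 1 (year_end (apply 5% annual interest)): balance=$1050.00 total_interest=$50.00
After 2 (withdraw($200)): balance=$850.00 total_interest=$50.00
After 3 (deposit($500)): balance=$1350.00 total_interest=$50.00
After 4 (deposit($50)): balance=$1400.00 total_interest=$50.00
After 5 (year_end (apply 5% annual interest)): balance=$1470.00 total_interest=$120.00
After 6 (month_end (apply 2% monthly interest)): balance=$1499.40 total_interest=$149.40
After 7 (withdraw($100)): balance=$1399.40 total_interest=$149.40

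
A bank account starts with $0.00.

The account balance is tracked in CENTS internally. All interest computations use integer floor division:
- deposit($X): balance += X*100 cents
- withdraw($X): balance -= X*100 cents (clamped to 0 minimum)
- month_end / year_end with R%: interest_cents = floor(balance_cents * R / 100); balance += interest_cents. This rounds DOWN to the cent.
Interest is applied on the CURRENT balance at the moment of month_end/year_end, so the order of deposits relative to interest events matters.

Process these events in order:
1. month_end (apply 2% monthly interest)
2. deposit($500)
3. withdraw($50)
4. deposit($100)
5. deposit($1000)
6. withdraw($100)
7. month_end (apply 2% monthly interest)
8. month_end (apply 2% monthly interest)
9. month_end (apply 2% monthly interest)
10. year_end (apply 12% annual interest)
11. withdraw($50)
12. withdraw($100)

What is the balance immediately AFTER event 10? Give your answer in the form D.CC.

Answer: 1723.40

Derivation:
After 1 (month_end (apply 2% monthly interest)): balance=$0.00 total_interest=$0.00
After 2 (deposit($500)): balance=$500.00 total_interest=$0.00
After 3 (withdraw($50)): balance=$450.00 total_interest=$0.00
After 4 (deposit($100)): balance=$550.00 total_interest=$0.00
After 5 (deposit($1000)): balance=$1550.00 total_interest=$0.00
After 6 (withdraw($100)): balance=$1450.00 total_interest=$0.00
After 7 (month_end (apply 2% monthly interest)): balance=$1479.00 total_interest=$29.00
After 8 (month_end (apply 2% monthly interest)): balance=$1508.58 total_interest=$58.58
After 9 (month_end (apply 2% monthly interest)): balance=$1538.75 total_interest=$88.75
After 10 (year_end (apply 12% annual interest)): balance=$1723.40 total_interest=$273.40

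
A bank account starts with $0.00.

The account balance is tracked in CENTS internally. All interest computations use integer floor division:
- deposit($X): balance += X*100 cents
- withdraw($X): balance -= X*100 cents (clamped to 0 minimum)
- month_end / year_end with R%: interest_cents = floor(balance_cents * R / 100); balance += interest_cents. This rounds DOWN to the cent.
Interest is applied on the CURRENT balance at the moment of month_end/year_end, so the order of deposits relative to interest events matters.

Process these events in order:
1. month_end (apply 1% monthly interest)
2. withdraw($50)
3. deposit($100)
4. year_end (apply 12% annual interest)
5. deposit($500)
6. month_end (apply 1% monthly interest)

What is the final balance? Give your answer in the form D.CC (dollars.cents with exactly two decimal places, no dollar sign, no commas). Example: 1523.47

After 1 (month_end (apply 1% monthly interest)): balance=$0.00 total_interest=$0.00
After 2 (withdraw($50)): balance=$0.00 total_interest=$0.00
After 3 (deposit($100)): balance=$100.00 total_interest=$0.00
After 4 (year_end (apply 12% annual interest)): balance=$112.00 total_interest=$12.00
After 5 (deposit($500)): balance=$612.00 total_interest=$12.00
After 6 (month_end (apply 1% monthly interest)): balance=$618.12 total_interest=$18.12

Answer: 618.12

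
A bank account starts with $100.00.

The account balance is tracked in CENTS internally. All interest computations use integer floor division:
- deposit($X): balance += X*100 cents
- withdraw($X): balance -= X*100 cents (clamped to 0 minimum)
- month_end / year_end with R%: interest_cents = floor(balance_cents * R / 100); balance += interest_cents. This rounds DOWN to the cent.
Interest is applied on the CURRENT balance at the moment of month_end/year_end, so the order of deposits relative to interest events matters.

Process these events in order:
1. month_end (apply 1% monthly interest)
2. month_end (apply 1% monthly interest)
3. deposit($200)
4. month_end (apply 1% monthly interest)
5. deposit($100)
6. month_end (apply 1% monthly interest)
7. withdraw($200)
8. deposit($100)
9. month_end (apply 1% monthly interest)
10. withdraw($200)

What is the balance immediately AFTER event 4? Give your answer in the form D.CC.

After 1 (month_end (apply 1% monthly interest)): balance=$101.00 total_interest=$1.00
After 2 (month_end (apply 1% monthly interest)): balance=$102.01 total_interest=$2.01
After 3 (deposit($200)): balance=$302.01 total_interest=$2.01
After 4 (month_end (apply 1% monthly interest)): balance=$305.03 total_interest=$5.03

Answer: 305.03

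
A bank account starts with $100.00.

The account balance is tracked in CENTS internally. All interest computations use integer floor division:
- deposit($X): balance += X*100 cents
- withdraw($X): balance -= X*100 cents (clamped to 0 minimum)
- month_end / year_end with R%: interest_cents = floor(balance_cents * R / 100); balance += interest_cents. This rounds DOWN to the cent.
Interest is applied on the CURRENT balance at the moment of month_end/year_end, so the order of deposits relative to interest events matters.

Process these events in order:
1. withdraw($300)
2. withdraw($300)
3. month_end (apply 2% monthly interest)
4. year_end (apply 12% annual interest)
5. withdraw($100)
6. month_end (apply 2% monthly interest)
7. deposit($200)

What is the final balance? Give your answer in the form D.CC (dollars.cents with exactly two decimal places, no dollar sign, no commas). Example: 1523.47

After 1 (withdraw($300)): balance=$0.00 total_interest=$0.00
After 2 (withdraw($300)): balance=$0.00 total_interest=$0.00
After 3 (month_end (apply 2% monthly interest)): balance=$0.00 total_interest=$0.00
After 4 (year_end (apply 12% annual interest)): balance=$0.00 total_interest=$0.00
After 5 (withdraw($100)): balance=$0.00 total_interest=$0.00
After 6 (month_end (apply 2% monthly interest)): balance=$0.00 total_interest=$0.00
After 7 (deposit($200)): balance=$200.00 total_interest=$0.00

Answer: 200.00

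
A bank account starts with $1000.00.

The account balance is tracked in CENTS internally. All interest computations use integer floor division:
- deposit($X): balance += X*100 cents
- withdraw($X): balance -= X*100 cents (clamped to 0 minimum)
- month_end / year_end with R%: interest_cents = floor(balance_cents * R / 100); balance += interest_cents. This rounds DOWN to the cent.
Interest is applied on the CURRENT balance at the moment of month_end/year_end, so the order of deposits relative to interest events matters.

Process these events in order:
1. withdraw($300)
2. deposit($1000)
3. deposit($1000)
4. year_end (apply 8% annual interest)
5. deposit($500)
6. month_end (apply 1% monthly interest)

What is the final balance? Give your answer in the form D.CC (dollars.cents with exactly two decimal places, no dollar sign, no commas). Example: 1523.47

Answer: 3450.16

Derivation:
After 1 (withdraw($300)): balance=$700.00 total_interest=$0.00
After 2 (deposit($1000)): balance=$1700.00 total_interest=$0.00
After 3 (deposit($1000)): balance=$2700.00 total_interest=$0.00
After 4 (year_end (apply 8% annual interest)): balance=$2916.00 total_interest=$216.00
After 5 (deposit($500)): balance=$3416.00 total_interest=$216.00
After 6 (month_end (apply 1% monthly interest)): balance=$3450.16 total_interest=$250.16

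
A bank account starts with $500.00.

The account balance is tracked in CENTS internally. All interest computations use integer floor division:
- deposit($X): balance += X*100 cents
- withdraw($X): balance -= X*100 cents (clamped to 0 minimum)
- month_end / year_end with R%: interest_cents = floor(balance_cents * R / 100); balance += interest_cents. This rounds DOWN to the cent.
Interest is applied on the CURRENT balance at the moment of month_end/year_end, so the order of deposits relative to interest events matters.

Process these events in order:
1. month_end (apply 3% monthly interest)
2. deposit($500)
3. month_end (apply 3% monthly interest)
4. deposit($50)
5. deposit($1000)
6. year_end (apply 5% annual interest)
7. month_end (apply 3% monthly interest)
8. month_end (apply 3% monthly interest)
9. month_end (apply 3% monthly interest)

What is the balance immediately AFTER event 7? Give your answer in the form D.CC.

Answer: 2266.22

Derivation:
After 1 (month_end (apply 3% monthly interest)): balance=$515.00 total_interest=$15.00
After 2 (deposit($500)): balance=$1015.00 total_interest=$15.00
After 3 (month_end (apply 3% monthly interest)): balance=$1045.45 total_interest=$45.45
After 4 (deposit($50)): balance=$1095.45 total_interest=$45.45
After 5 (deposit($1000)): balance=$2095.45 total_interest=$45.45
After 6 (year_end (apply 5% annual interest)): balance=$2200.22 total_interest=$150.22
After 7 (month_end (apply 3% monthly interest)): balance=$2266.22 total_interest=$216.22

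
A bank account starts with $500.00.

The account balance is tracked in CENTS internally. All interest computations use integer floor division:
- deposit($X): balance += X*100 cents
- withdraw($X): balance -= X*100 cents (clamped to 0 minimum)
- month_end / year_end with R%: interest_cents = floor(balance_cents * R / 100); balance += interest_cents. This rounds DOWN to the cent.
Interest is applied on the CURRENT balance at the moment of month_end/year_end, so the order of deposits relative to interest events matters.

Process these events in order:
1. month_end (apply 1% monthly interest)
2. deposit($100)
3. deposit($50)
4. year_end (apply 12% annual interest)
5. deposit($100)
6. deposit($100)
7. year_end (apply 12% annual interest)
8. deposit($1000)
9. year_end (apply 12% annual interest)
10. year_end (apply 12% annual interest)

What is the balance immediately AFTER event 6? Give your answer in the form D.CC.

Answer: 933.60

Derivation:
After 1 (month_end (apply 1% monthly interest)): balance=$505.00 total_interest=$5.00
After 2 (deposit($100)): balance=$605.00 total_interest=$5.00
After 3 (deposit($50)): balance=$655.00 total_interest=$5.00
After 4 (year_end (apply 12% annual interest)): balance=$733.60 total_interest=$83.60
After 5 (deposit($100)): balance=$833.60 total_interest=$83.60
After 6 (deposit($100)): balance=$933.60 total_interest=$83.60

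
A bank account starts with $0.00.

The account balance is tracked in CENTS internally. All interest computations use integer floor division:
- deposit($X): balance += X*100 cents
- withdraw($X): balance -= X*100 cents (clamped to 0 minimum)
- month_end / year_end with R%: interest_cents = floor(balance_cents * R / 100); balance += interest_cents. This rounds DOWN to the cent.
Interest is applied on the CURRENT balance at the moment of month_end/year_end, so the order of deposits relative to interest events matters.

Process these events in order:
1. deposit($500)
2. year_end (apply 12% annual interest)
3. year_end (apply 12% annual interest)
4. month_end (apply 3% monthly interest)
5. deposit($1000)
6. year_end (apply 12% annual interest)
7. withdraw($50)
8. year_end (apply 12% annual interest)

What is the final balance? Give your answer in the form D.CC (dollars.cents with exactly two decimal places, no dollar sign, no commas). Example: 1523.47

After 1 (deposit($500)): balance=$500.00 total_interest=$0.00
After 2 (year_end (apply 12% annual interest)): balance=$560.00 total_interest=$60.00
After 3 (year_end (apply 12% annual interest)): balance=$627.20 total_interest=$127.20
After 4 (month_end (apply 3% monthly interest)): balance=$646.01 total_interest=$146.01
After 5 (deposit($1000)): balance=$1646.01 total_interest=$146.01
After 6 (year_end (apply 12% annual interest)): balance=$1843.53 total_interest=$343.53
After 7 (withdraw($50)): balance=$1793.53 total_interest=$343.53
After 8 (year_end (apply 12% annual interest)): balance=$2008.75 total_interest=$558.75

Answer: 2008.75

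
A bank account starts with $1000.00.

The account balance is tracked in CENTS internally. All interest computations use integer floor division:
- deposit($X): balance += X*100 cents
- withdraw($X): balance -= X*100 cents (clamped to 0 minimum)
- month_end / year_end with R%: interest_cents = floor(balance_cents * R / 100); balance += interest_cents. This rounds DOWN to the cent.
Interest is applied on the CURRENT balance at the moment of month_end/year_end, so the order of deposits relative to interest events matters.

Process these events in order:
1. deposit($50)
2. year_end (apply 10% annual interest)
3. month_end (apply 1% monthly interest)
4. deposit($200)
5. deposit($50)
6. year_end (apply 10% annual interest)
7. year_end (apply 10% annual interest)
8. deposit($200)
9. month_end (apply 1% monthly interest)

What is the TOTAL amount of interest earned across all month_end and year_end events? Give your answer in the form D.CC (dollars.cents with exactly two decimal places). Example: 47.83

After 1 (deposit($50)): balance=$1050.00 total_interest=$0.00
After 2 (year_end (apply 10% annual interest)): balance=$1155.00 total_interest=$105.00
After 3 (month_end (apply 1% monthly interest)): balance=$1166.55 total_interest=$116.55
After 4 (deposit($200)): balance=$1366.55 total_interest=$116.55
After 5 (deposit($50)): balance=$1416.55 total_interest=$116.55
After 6 (year_end (apply 10% annual interest)): balance=$1558.20 total_interest=$258.20
After 7 (year_end (apply 10% annual interest)): balance=$1714.02 total_interest=$414.02
After 8 (deposit($200)): balance=$1914.02 total_interest=$414.02
After 9 (month_end (apply 1% monthly interest)): balance=$1933.16 total_interest=$433.16

Answer: 433.16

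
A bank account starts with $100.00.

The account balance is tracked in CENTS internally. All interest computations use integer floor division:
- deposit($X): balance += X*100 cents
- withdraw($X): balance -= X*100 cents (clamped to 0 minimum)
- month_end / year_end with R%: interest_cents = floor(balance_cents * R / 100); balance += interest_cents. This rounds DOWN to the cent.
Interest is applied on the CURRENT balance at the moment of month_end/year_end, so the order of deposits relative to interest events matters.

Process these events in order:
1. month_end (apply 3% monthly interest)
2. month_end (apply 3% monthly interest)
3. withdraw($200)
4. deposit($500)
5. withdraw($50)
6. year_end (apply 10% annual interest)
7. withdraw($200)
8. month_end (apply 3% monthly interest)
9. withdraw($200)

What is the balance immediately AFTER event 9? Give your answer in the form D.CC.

Answer: 103.85

Derivation:
After 1 (month_end (apply 3% monthly interest)): balance=$103.00 total_interest=$3.00
After 2 (month_end (apply 3% monthly interest)): balance=$106.09 total_interest=$6.09
After 3 (withdraw($200)): balance=$0.00 total_interest=$6.09
After 4 (deposit($500)): balance=$500.00 total_interest=$6.09
After 5 (withdraw($50)): balance=$450.00 total_interest=$6.09
After 6 (year_end (apply 10% annual interest)): balance=$495.00 total_interest=$51.09
After 7 (withdraw($200)): balance=$295.00 total_interest=$51.09
After 8 (month_end (apply 3% monthly interest)): balance=$303.85 total_interest=$59.94
After 9 (withdraw($200)): balance=$103.85 total_interest=$59.94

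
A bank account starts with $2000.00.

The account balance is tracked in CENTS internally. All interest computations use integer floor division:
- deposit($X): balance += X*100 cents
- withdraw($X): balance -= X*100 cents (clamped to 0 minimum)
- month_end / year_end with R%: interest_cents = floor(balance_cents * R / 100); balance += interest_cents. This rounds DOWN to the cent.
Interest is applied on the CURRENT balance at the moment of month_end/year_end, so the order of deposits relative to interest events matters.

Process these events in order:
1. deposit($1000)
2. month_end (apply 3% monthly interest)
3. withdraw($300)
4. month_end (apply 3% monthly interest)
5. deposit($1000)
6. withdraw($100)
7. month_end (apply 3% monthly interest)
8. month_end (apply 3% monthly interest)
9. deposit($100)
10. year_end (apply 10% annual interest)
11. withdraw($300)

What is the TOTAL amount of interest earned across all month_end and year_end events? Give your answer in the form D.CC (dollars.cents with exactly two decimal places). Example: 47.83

After 1 (deposit($1000)): balance=$3000.00 total_interest=$0.00
After 2 (month_end (apply 3% monthly interest)): balance=$3090.00 total_interest=$90.00
After 3 (withdraw($300)): balance=$2790.00 total_interest=$90.00
After 4 (month_end (apply 3% monthly interest)): balance=$2873.70 total_interest=$173.70
After 5 (deposit($1000)): balance=$3873.70 total_interest=$173.70
After 6 (withdraw($100)): balance=$3773.70 total_interest=$173.70
After 7 (month_end (apply 3% monthly interest)): balance=$3886.91 total_interest=$286.91
After 8 (month_end (apply 3% monthly interest)): balance=$4003.51 total_interest=$403.51
After 9 (deposit($100)): balance=$4103.51 total_interest=$403.51
After 10 (year_end (apply 10% annual interest)): balance=$4513.86 total_interest=$813.86
After 11 (withdraw($300)): balance=$4213.86 total_interest=$813.86

Answer: 813.86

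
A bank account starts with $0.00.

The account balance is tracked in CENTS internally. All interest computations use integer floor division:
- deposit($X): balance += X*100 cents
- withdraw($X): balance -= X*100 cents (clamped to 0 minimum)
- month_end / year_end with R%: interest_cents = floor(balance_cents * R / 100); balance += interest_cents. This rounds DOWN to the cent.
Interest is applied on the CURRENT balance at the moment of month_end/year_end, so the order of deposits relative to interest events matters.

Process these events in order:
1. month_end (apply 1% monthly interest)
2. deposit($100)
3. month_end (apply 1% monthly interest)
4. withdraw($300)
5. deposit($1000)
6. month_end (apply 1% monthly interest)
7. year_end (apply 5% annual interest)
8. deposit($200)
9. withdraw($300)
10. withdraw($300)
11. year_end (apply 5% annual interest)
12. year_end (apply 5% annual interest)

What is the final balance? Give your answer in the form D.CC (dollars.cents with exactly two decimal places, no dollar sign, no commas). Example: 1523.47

Answer: 728.19

Derivation:
After 1 (month_end (apply 1% monthly interest)): balance=$0.00 total_interest=$0.00
After 2 (deposit($100)): balance=$100.00 total_interest=$0.00
After 3 (month_end (apply 1% monthly interest)): balance=$101.00 total_interest=$1.00
After 4 (withdraw($300)): balance=$0.00 total_interest=$1.00
After 5 (deposit($1000)): balance=$1000.00 total_interest=$1.00
After 6 (month_end (apply 1% monthly interest)): balance=$1010.00 total_interest=$11.00
After 7 (year_end (apply 5% annual interest)): balance=$1060.50 total_interest=$61.50
After 8 (deposit($200)): balance=$1260.50 total_interest=$61.50
After 9 (withdraw($300)): balance=$960.50 total_interest=$61.50
After 10 (withdraw($300)): balance=$660.50 total_interest=$61.50
After 11 (year_end (apply 5% annual interest)): balance=$693.52 total_interest=$94.52
After 12 (year_end (apply 5% annual interest)): balance=$728.19 total_interest=$129.19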